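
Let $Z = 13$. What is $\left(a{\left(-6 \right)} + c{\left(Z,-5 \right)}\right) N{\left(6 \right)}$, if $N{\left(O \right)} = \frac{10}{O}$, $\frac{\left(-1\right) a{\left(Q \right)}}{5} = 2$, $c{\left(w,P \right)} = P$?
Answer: $-25$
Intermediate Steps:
$a{\left(Q \right)} = -10$ ($a{\left(Q \right)} = \left(-5\right) 2 = -10$)
$\left(a{\left(-6 \right)} + c{\left(Z,-5 \right)}\right) N{\left(6 \right)} = \left(-10 - 5\right) \frac{10}{6} = - 15 \cdot 10 \cdot \frac{1}{6} = \left(-15\right) \frac{5}{3} = -25$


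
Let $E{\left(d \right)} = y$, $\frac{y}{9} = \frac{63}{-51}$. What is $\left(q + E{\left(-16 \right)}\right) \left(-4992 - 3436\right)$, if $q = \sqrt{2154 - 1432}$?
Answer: $\frac{1592892}{17} - 160132 \sqrt{2} \approx -1.3276 \cdot 10^{5}$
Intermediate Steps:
$y = - \frac{189}{17}$ ($y = 9 \frac{63}{-51} = 9 \cdot 63 \left(- \frac{1}{51}\right) = 9 \left(- \frac{21}{17}\right) = - \frac{189}{17} \approx -11.118$)
$q = 19 \sqrt{2}$ ($q = \sqrt{722} = 19 \sqrt{2} \approx 26.87$)
$E{\left(d \right)} = - \frac{189}{17}$
$\left(q + E{\left(-16 \right)}\right) \left(-4992 - 3436\right) = \left(19 \sqrt{2} - \frac{189}{17}\right) \left(-4992 - 3436\right) = \left(- \frac{189}{17} + 19 \sqrt{2}\right) \left(-8428\right) = \frac{1592892}{17} - 160132 \sqrt{2}$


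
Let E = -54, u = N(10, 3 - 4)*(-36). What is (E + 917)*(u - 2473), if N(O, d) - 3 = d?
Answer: -2196335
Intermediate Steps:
N(O, d) = 3 + d
u = -72 (u = (3 + (3 - 4))*(-36) = (3 - 1)*(-36) = 2*(-36) = -72)
(E + 917)*(u - 2473) = (-54 + 917)*(-72 - 2473) = 863*(-2545) = -2196335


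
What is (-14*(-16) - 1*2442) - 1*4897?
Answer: -7115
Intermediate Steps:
(-14*(-16) - 1*2442) - 1*4897 = (224 - 2442) - 4897 = -2218 - 4897 = -7115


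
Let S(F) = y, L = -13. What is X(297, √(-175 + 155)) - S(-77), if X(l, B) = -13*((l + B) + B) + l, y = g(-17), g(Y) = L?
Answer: -3551 - 52*I*√5 ≈ -3551.0 - 116.28*I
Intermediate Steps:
g(Y) = -13
y = -13
S(F) = -13
X(l, B) = -26*B - 12*l (X(l, B) = -13*((B + l) + B) + l = -13*(l + 2*B) + l = (-26*B - 13*l) + l = -26*B - 12*l)
X(297, √(-175 + 155)) - S(-77) = (-26*√(-175 + 155) - 12*297) - 1*(-13) = (-52*I*√5 - 3564) + 13 = (-3564 - 52*I*√5) + 13 = -3551 - 52*I*√5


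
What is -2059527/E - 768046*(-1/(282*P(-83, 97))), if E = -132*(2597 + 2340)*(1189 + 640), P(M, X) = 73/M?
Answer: -12663816101039771/4089511953516 ≈ -3096.7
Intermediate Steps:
E = -1191930036 (E = -651684*1829 = -132*9029773 = -1191930036)
-2059527/E - 768046*(-1/(282*P(-83, 97))) = -2059527/(-1191930036) - 768046/((73/(-83))*(-282)) = -2059527*(-1/1191930036) - 768046/((73*(-1/83))*(-282)) = 686509/397310012 - 768046/((-73/83*(-282))) = 686509/397310012 - 768046/20586/83 = 686509/397310012 - 768046*83/20586 = 686509/397310012 - 31873909/10293 = -12663816101039771/4089511953516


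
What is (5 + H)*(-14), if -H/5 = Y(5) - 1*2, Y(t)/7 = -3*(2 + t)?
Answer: -10500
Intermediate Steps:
Y(t) = -42 - 21*t (Y(t) = 7*(-3*(2 + t)) = 7*(-6 - 3*t) = -42 - 21*t)
H = 745 (H = -5*((-42 - 21*5) - 1*2) = -5*((-42 - 105) - 2) = -5*(-147 - 2) = -5*(-149) = 745)
(5 + H)*(-14) = (5 + 745)*(-14) = 750*(-14) = -10500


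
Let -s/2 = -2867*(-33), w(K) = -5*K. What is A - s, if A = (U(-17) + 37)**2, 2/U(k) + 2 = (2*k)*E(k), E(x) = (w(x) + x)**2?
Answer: 1177733232127606/6179374881 ≈ 1.9059e+5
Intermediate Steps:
E(x) = 16*x**2 (E(x) = (-5*x + x)**2 = (-4*x)**2 = 16*x**2)
s = -189222 (s = -(-5734)*(-33) = -2*94611 = -189222)
U(k) = 2/(-2 + 32*k**3) (U(k) = 2/(-2 + (2*k)*(16*k**2)) = 2/(-2 + 32*k**3))
A = 8459558395024/6179374881 (A = (1/(-1 + 16*(-17)**3) + 37)**2 = (1/(-1 + 16*(-4913)) + 37)**2 = (1/(-1 - 78608) + 37)**2 = (1/(-78609) + 37)**2 = (-1/78609 + 37)**2 = (2908532/78609)**2 = 8459558395024/6179374881 ≈ 1369.0)
A - s = 8459558395024/6179374881 - 1*(-189222) = 8459558395024/6179374881 + 189222 = 1177733232127606/6179374881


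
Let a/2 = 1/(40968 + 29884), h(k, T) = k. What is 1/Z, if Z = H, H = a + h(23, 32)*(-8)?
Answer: -35426/6518383 ≈ -0.0054348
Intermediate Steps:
a = 1/35426 (a = 2/(40968 + 29884) = 2/70852 = 2*(1/70852) = 1/35426 ≈ 2.8228e-5)
H = -6518383/35426 (H = 1/35426 + 23*(-8) = 1/35426 - 184 = -6518383/35426 ≈ -184.00)
Z = -6518383/35426 ≈ -184.00
1/Z = 1/(-6518383/35426) = -35426/6518383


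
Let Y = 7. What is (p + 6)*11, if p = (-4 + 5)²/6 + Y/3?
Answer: 187/2 ≈ 93.500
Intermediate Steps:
p = 5/2 (p = (-4 + 5)²/6 + 7/3 = 1²*(⅙) + 7*(⅓) = 1*(⅙) + 7/3 = ⅙ + 7/3 = 5/2 ≈ 2.5000)
(p + 6)*11 = (5/2 + 6)*11 = (17/2)*11 = 187/2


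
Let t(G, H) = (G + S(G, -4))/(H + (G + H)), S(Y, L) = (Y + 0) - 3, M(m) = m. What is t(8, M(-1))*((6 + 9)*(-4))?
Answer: -130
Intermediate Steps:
S(Y, L) = -3 + Y (S(Y, L) = Y - 3 = -3 + Y)
t(G, H) = (-3 + 2*G)/(G + 2*H) (t(G, H) = (G + (-3 + G))/(H + (G + H)) = (-3 + 2*G)/(G + 2*H))
t(8, M(-1))*((6 + 9)*(-4)) = ((-3 + 2*8)/(8 + 2*(-1)))*((6 + 9)*(-4)) = ((-3 + 16)/(8 - 2))*(15*(-4)) = (13/6)*(-60) = -130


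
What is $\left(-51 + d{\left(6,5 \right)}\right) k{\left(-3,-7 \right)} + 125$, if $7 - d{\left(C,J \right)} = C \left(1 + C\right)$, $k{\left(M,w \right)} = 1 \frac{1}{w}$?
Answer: $\frac{961}{7} \approx 137.29$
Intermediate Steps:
$k{\left(M,w \right)} = \frac{1}{w}$
$d{\left(C,J \right)} = 7 - C \left(1 + C\right)$
$\left(-51 + d{\left(6,5 \right)}\right) k{\left(-3,-7 \right)} + 125 = \frac{-51 - 35}{-7} + 125 = \left(-51 - 35\right) \left(- \frac{1}{7}\right) + 125 = \left(-86\right) \left(- \frac{1}{7}\right) + 125 = \frac{86}{7} + 125 = \frac{961}{7}$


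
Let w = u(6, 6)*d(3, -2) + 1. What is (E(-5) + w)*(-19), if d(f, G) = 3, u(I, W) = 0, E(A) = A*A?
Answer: -494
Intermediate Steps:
E(A) = A**2
w = 1 (w = 0*3 + 1 = 0 + 1 = 1)
(E(-5) + w)*(-19) = ((-5)**2 + 1)*(-19) = (25 + 1)*(-19) = 26*(-19) = -494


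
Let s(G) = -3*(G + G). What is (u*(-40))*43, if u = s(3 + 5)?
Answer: 82560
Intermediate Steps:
s(G) = -6*G
u = -48 (u = -6*(3 + 5) = -6*8 = -48)
(u*(-40))*43 = -48*(-40)*43 = 1920*43 = 82560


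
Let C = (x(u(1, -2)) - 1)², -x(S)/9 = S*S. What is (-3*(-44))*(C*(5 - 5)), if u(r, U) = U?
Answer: 0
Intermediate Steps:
x(S) = -9*S² (x(S) = -9*S*S = -9*S²)
C = 1369 (C = (-9*(-2)² - 1)² = (-9*4 - 1)² = (-36 - 1)² = (-37)² = 1369)
(-3*(-44))*(C*(5 - 5)) = (-3*(-44))*(1369*(5 - 5)) = 132*(1369*0) = 132*0 = 0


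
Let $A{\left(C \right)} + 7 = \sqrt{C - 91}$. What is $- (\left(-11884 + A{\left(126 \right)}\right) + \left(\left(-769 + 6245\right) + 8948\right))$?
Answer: $-2533 - \sqrt{35} \approx -2538.9$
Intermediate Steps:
$A{\left(C \right)} = -7 + \sqrt{-91 + C}$ ($A{\left(C \right)} = -7 + \sqrt{C - 91} = -7 + \sqrt{-91 + C}$)
$- (\left(-11884 + A{\left(126 \right)}\right) + \left(\left(-769 + 6245\right) + 8948\right)) = - (\left(-11884 - \left(7 - \sqrt{-91 + 126}\right)\right) + \left(\left(-769 + 6245\right) + 8948\right)) = - (\left(-11884 - \left(7 - \sqrt{35}\right)\right) + \left(5476 + 8948\right)) = - (\left(-11891 + \sqrt{35}\right) + 14424) = - (2533 + \sqrt{35}) = -2533 - \sqrt{35}$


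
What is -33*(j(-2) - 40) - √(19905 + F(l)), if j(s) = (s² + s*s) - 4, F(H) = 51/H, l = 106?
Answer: 1188 - √223657986/106 ≈ 1046.9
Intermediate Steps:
j(s) = -4 + 2*s² (j(s) = (s² + s²) - 4 = 2*s² - 4 = -4 + 2*s²)
-33*(j(-2) - 40) - √(19905 + F(l)) = -33*((-4 + 2*(-2)²) - 40) - √(19905 + 51/106) = -33*((-4 + 2*4) - 40) - √(19905 + 51*(1/106)) = -33*((-4 + 8) - 40) - √(19905 + 51/106) = -33*(4 - 40) - √(2109981/106) = -33*(-36) - √223657986/106 = 1188 - √223657986/106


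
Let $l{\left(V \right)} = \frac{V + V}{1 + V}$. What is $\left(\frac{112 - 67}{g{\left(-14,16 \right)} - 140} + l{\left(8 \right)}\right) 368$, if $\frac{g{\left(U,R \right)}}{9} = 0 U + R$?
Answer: $\frac{43148}{9} \approx 4794.2$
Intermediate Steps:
$g{\left(U,R \right)} = 9 R$ ($g{\left(U,R \right)} = 9 \left(0 U + R\right) = 9 \left(0 + R\right) = 9 R$)
$l{\left(V \right)} = \frac{2 V}{1 + V}$
$\left(\frac{112 - 67}{g{\left(-14,16 \right)} - 140} + l{\left(8 \right)}\right) 368 = \left(\frac{112 - 67}{9 \cdot 16 - 140} + 2 \cdot 8 \frac{1}{1 + 8}\right) 368 = \left(\frac{45}{144 - 140} + 2 \cdot 8 \cdot \frac{1}{9}\right) 368 = \left(\frac{45}{4} + 2 \cdot 8 \cdot \frac{1}{9}\right) 368 = \left(45 \cdot \frac{1}{4} + \frac{16}{9}\right) 368 = \left(\frac{45}{4} + \frac{16}{9}\right) 368 = \frac{469}{36} \cdot 368 = \frac{43148}{9}$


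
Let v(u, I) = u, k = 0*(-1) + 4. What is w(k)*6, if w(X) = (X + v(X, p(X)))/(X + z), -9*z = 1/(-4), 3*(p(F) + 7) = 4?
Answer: 1728/145 ≈ 11.917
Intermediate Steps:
k = 4 (k = 0 + 4 = 4)
p(F) = -17/3 (p(F) = -7 + (⅓)*4 = -7 + 4/3 = -17/3)
z = 1/36 (z = -⅑/(-4) = -⅑*(-¼) = 1/36 ≈ 0.027778)
w(X) = 2*X/(1/36 + X) (w(X) = (X + X)/(X + 1/36) = (2*X)/(1/36 + X) = 2*X/(1/36 + X))
w(k)*6 = (72*4/(1 + 36*4))*6 = (72*4/(1 + 144))*6 = (72*4/145)*6 = (72*4*(1/145))*6 = (288/145)*6 = 1728/145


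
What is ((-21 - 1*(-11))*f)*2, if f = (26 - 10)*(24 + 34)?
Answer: -18560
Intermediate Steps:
f = 928 (f = 16*58 = 928)
((-21 - 1*(-11))*f)*2 = ((-21 - 1*(-11))*928)*2 = ((-21 + 11)*928)*2 = -10*928*2 = -9280*2 = -18560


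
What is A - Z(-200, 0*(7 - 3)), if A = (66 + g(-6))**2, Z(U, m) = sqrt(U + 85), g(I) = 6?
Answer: 5184 - I*sqrt(115) ≈ 5184.0 - 10.724*I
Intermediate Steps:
Z(U, m) = sqrt(85 + U)
A = 5184 (A = (66 + 6)**2 = 72**2 = 5184)
A - Z(-200, 0*(7 - 3)) = 5184 - sqrt(85 - 200) = 5184 - sqrt(-115) = 5184 - I*sqrt(115)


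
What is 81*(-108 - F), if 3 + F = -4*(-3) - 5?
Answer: -9072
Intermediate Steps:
F = 4 (F = -3 + (-4*(-3) - 5) = -3 + (12 - 5) = -3 + 7 = 4)
81*(-108 - F) = 81*(-108 - 1*4) = 81*(-108 - 4) = 81*(-112) = -9072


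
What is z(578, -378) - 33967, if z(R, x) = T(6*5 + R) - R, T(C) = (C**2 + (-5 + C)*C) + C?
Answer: 702351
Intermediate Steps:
T(C) = C + C**2 + C*(-5 + C) (T(C) = (C**2 + C*(-5 + C)) + C = C + C**2 + C*(-5 + C))
z(R, x) = -R + 2*(28 + R)*(30 + R) (z(R, x) = 2*(6*5 + R)*(-2 + (6*5 + R)) - R = 2*(30 + R)*(-2 + (30 + R)) - R = 2*(30 + R)*(28 + R) - R = 2*(28 + R)*(30 + R) - R = -R + 2*(28 + R)*(30 + R))
z(578, -378) - 33967 = (-1*578 + 2*(28 + 578)*(30 + 578)) - 33967 = (-578 + 2*606*608) - 33967 = (-578 + 736896) - 33967 = 736318 - 33967 = 702351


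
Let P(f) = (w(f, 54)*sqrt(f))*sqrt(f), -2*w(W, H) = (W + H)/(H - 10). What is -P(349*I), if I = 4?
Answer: 253025/11 ≈ 23002.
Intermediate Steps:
w(W, H) = -(H + W)/(2*(-10 + H)) (w(W, H) = -(W + H)/(2*(H - 10)) = -(H + W)/(2*(-10 + H)))
P(f) = f*(-27/44 - f/88) (P(f) = (((-1*54 - f)/(2*(-10 + 54)))*sqrt(f))*sqrt(f) = (((1/2)*(-54 - f)/44)*sqrt(f))*sqrt(f) = (((1/2)*(1/44)*(-54 - f))*sqrt(f))*sqrt(f) = ((-27/44 - f/88)*sqrt(f))*sqrt(f) = (sqrt(f)*(-27/44 - f/88))*sqrt(f) = f*(-27/44 - f/88))
-P(349*I) = -(-1)*349*4*(54 + 349*4)/88 = -(-1)*1396*(54 + 1396)/88 = -(-1)*1396*1450/88 = -1*(-253025/11) = 253025/11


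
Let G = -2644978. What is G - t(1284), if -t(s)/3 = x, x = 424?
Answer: -2643706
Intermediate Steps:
t(s) = -1272 (t(s) = -3*424 = -1272)
G - t(1284) = -2644978 - 1*(-1272) = -2644978 + 1272 = -2643706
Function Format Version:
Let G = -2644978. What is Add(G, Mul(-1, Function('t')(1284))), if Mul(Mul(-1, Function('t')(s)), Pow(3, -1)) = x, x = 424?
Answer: -2643706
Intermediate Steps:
Function('t')(s) = -1272 (Function('t')(s) = Mul(-3, 424) = -1272)
Add(G, Mul(-1, Function('t')(1284))) = Add(-2644978, Mul(-1, -1272)) = Add(-2644978, 1272) = -2643706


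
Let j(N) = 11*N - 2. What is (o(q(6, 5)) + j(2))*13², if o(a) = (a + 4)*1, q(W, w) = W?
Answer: 5070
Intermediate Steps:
j(N) = -2 + 11*N
o(a) = 4 + a (o(a) = (4 + a)*1 = 4 + a)
(o(q(6, 5)) + j(2))*13² = ((4 + 6) + (-2 + 11*2))*13² = (10 + (-2 + 22))*169 = (10 + 20)*169 = 30*169 = 5070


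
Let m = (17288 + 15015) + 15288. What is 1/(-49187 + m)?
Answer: -1/1596 ≈ -0.00062657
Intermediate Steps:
m = 47591 (m = 32303 + 15288 = 47591)
1/(-49187 + m) = 1/(-49187 + 47591) = 1/(-1596) = -1/1596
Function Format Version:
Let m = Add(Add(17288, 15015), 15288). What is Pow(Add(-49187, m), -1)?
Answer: Rational(-1, 1596) ≈ -0.00062657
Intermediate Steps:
m = 47591 (m = Add(32303, 15288) = 47591)
Pow(Add(-49187, m), -1) = Pow(Add(-49187, 47591), -1) = Pow(-1596, -1) = Rational(-1, 1596)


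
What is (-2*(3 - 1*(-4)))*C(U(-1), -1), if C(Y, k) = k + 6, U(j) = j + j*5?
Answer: -70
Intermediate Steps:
U(j) = 6*j (U(j) = j + 5*j = 6*j)
C(Y, k) = 6 + k
(-2*(3 - 1*(-4)))*C(U(-1), -1) = (-2*(3 - 1*(-4)))*(6 - 1) = -2*(3 + 4)*5 = -2*7*5 = -14*5 = -70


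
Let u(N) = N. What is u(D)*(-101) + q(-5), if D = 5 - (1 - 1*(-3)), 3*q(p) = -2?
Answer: -305/3 ≈ -101.67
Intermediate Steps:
q(p) = -2/3 (q(p) = (1/3)*(-2) = -2/3)
D = 1 (D = 5 - (1 + 3) = 5 - 1*4 = 5 - 4 = 1)
u(D)*(-101) + q(-5) = 1*(-101) - 2/3 = -101 - 2/3 = -305/3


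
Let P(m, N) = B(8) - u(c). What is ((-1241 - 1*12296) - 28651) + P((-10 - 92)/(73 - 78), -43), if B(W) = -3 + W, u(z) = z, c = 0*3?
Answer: -42183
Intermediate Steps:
c = 0
P(m, N) = 5 (P(m, N) = (-3 + 8) - 1*0 = 5 + 0 = 5)
((-1241 - 1*12296) - 28651) + P((-10 - 92)/(73 - 78), -43) = ((-1241 - 1*12296) - 28651) + 5 = ((-1241 - 12296) - 28651) + 5 = (-13537 - 28651) + 5 = -42188 + 5 = -42183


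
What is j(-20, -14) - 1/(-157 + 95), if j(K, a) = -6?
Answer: -371/62 ≈ -5.9839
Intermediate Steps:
j(-20, -14) - 1/(-157 + 95) = -6 - 1/(-157 + 95) = -6 - 1/(-62) = -6 - 1*(-1/62) = -6 + 1/62 = -371/62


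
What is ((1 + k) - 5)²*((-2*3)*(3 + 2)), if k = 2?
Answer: -120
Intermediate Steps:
((1 + k) - 5)²*((-2*3)*(3 + 2)) = ((1 + 2) - 5)²*((-2*3)*(3 + 2)) = (3 - 5)²*(-6*5) = (-2)²*(-30) = 4*(-30) = -120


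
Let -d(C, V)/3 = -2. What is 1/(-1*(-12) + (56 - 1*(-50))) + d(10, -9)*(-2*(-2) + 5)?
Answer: 6373/118 ≈ 54.008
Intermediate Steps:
d(C, V) = 6 (d(C, V) = -3*(-2) = 6)
1/(-1*(-12) + (56 - 1*(-50))) + d(10, -9)*(-2*(-2) + 5) = 1/(-1*(-12) + (56 - 1*(-50))) + 6*(-2*(-2) + 5) = 1/(12 + (56 + 50)) + 6*(4 + 5) = 1/(12 + 106) + 6*9 = 1/118 + 54 = 6373/118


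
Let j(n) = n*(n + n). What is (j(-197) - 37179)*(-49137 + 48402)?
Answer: -29722665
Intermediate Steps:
j(n) = 2*n² (j(n) = n*(2*n) = 2*n²)
(j(-197) - 37179)*(-49137 + 48402) = (2*(-197)² - 37179)*(-49137 + 48402) = (2*38809 - 37179)*(-735) = (77618 - 37179)*(-735) = 40439*(-735) = -29722665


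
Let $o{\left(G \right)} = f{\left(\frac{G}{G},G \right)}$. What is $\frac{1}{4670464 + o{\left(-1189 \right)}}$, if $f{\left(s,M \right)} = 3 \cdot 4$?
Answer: $\frac{1}{4670476} \approx 2.1411 \cdot 10^{-7}$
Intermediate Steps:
$f{\left(s,M \right)} = 12$
$o{\left(G \right)} = 12$
$\frac{1}{4670464 + o{\left(-1189 \right)}} = \frac{1}{4670464 + 12} = \frac{1}{4670476}$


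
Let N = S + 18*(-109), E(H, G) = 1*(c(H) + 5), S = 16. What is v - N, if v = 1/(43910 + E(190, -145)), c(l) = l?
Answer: 85828331/44105 ≈ 1946.0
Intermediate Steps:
E(H, G) = 5 + H (E(H, G) = 1*(H + 5) = 1*(5 + H) = 5 + H)
v = 1/44105 (v = 1/(43910 + (5 + 190)) = 1/(43910 + 195) = 1/44105 ≈ 2.2673e-5)
N = -1946 (N = 16 + 18*(-109) = 16 - 1962 = -1946)
v - N = 1/44105 - 1*(-1946) = 1/44105 + 1946 = 85828331/44105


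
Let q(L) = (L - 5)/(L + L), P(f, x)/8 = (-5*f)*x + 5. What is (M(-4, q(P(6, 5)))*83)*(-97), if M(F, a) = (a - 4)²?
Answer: -21207372579/215296 ≈ -98503.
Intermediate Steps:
P(f, x) = 40 - 40*f*x (P(f, x) = 8*((-5*f)*x + 5) = 8*(-5*f*x + 5) = 8*(5 - 5*f*x) = 40 - 40*f*x)
q(L) = (-5 + L)/(2*L) (q(L) = (-5 + L)/((2*L)) = (-5 + L)*(1/(2*L)) = (-5 + L)/(2*L))
M(F, a) = (-4 + a)²
(M(-4, q(P(6, 5)))*83)*(-97) = ((-4 + (-5 + (40 - 40*6*5))/(2*(40 - 40*6*5)))²*83)*(-97) = ((-4 + (-5 + (40 - 1200))/(2*(40 - 1200)))²*83)*(-97) = ((-4 + (½)*(-5 - 1160)/(-1160))²*83)*(-97) = ((-4 + (½)*(-1/1160)*(-1165))²*83)*(-97) = ((-4 + 233/464)²*83)*(-97) = ((-1623/464)²*83)*(-97) = ((2634129/215296)*83)*(-97) = (218632707/215296)*(-97) = -21207372579/215296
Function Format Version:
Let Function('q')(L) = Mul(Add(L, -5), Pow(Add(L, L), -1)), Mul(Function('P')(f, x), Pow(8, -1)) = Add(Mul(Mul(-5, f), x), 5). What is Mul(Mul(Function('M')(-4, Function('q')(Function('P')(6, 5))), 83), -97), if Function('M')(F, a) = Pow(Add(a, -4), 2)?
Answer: Rational(-21207372579, 215296) ≈ -98503.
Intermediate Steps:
Function('P')(f, x) = Add(40, Mul(-40, f, x)) (Function('P')(f, x) = Mul(8, Add(Mul(Mul(-5, f), x), 5)) = Mul(8, Add(Mul(-5, f, x), 5)) = Mul(8, Add(5, Mul(-5, f, x))) = Add(40, Mul(-40, f, x)))
Function('q')(L) = Mul(Rational(1, 2), Pow(L, -1), Add(-5, L)) (Function('q')(L) = Mul(Add(-5, L), Pow(Mul(2, L), -1)) = Mul(Add(-5, L), Mul(Rational(1, 2), Pow(L, -1))) = Mul(Rational(1, 2), Pow(L, -1), Add(-5, L)))
Function('M')(F, a) = Pow(Add(-4, a), 2)
Mul(Mul(Function('M')(-4, Function('q')(Function('P')(6, 5))), 83), -97) = Mul(Mul(Pow(Add(-4, Mul(Rational(1, 2), Pow(Add(40, Mul(-40, 6, 5)), -1), Add(-5, Add(40, Mul(-40, 6, 5))))), 2), 83), -97) = Mul(Mul(Pow(Add(-4, Mul(Rational(1, 2), Pow(Add(40, -1200), -1), Add(-5, Add(40, -1200)))), 2), 83), -97) = Mul(Mul(Pow(Add(-4, Mul(Rational(1, 2), Pow(-1160, -1), Add(-5, -1160))), 2), 83), -97) = Mul(Mul(Pow(Add(-4, Mul(Rational(1, 2), Rational(-1, 1160), -1165)), 2), 83), -97) = Mul(Mul(Pow(Add(-4, Rational(233, 464)), 2), 83), -97) = Mul(Mul(Pow(Rational(-1623, 464), 2), 83), -97) = Mul(Mul(Rational(2634129, 215296), 83), -97) = Mul(Rational(218632707, 215296), -97) = Rational(-21207372579, 215296)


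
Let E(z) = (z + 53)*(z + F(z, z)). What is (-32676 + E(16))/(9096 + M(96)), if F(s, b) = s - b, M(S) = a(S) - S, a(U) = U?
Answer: -2631/758 ≈ -3.4710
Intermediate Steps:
M(S) = 0 (M(S) = S - S = 0)
E(z) = z*(53 + z) (E(z) = (z + 53)*(z + (z - z)) = (53 + z)*(z + 0) = (53 + z)*z = z*(53 + z))
(-32676 + E(16))/(9096 + M(96)) = (-32676 + 16*(53 + 16))/(9096 + 0) = (-32676 + 16*69)/9096 = (-32676 + 1104)*(1/9096) = -31572*1/9096 = -2631/758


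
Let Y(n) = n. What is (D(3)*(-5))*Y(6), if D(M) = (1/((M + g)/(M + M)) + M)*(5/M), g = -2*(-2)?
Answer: -1350/7 ≈ -192.86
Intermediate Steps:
g = 4
D(M) = 5*(M + 2*M/(4 + M))/M (D(M) = (1/((M + 4)/(M + M)) + M)*(5/M) = (1/((4 + M)/((2*M))) + M)*(5/M) = (1/((4 + M)*(1/(2*M))) + M)*(5/M) = (1/((4 + M)/(2*M)) + M)*(5/M) = (2*M/(4 + M) + M)*(5/M) = (M + 2*M/(4 + M))*(5/M) = 5*(M + 2*M/(4 + M))/M)
(D(3)*(-5))*Y(6) = ((5*(6 + 3)/(4 + 3))*(-5))*6 = ((5*9/7)*(-5))*6 = ((5*(1/7)*9)*(-5))*6 = ((45/7)*(-5))*6 = -225/7*6 = -1350/7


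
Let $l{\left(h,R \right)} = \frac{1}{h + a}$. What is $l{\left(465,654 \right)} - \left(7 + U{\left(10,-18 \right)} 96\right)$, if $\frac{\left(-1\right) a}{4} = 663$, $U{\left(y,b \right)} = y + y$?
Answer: $- \frac{4214350}{2187} \approx -1927.0$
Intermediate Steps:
$U{\left(y,b \right)} = 2 y$
$a = -2652$ ($a = \left(-4\right) 663 = -2652$)
$l{\left(h,R \right)} = \frac{1}{-2652 + h}$ ($l{\left(h,R \right)} = \frac{1}{h - 2652} = \frac{1}{-2652 + h}$)
$l{\left(465,654 \right)} - \left(7 + U{\left(10,-18 \right)} 96\right) = \frac{1}{-2652 + 465} - \left(7 + 2 \cdot 10 \cdot 96\right) = \frac{1}{-2187} - \left(7 + 20 \cdot 96\right) = - \frac{1}{2187} - \left(7 + 1920\right) = - \frac{1}{2187} - 1927 = - \frac{4214350}{2187}$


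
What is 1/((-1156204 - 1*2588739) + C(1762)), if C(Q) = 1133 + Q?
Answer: -1/3742048 ≈ -2.6723e-7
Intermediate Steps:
1/((-1156204 - 1*2588739) + C(1762)) = 1/((-1156204 - 1*2588739) + (1133 + 1762)) = 1/((-1156204 - 2588739) + 2895) = 1/(-3744943 + 2895) = 1/(-3742048) = -1/3742048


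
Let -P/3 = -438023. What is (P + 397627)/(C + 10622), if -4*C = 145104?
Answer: -855848/12827 ≈ -66.722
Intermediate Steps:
C = -36276 (C = -¼*145104 = -36276)
P = 1314069 (P = -3*(-438023) = 1314069)
(P + 397627)/(C + 10622) = (1314069 + 397627)/(-36276 + 10622) = 1711696/(-25654) = 1711696*(-1/25654) = -855848/12827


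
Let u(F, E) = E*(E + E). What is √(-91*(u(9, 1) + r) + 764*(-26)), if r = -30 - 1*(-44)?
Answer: 2*I*√5330 ≈ 146.01*I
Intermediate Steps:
r = 14 (r = -30 + 44 = 14)
u(F, E) = 2*E² (u(F, E) = E*(2*E) = 2*E²)
√(-91*(u(9, 1) + r) + 764*(-26)) = √(-91*(2*1² + 14) + 764*(-26)) = √(-91*(2*1 + 14) - 19864) = √(-91*(2 + 14) - 19864) = √(-91*16 - 19864) = √(-1456 - 19864) = √(-21320) = 2*I*√5330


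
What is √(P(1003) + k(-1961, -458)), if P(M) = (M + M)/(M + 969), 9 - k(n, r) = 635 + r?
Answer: I*√561730/58 ≈ 12.922*I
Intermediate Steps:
k(n, r) = -626 - r (k(n, r) = 9 - (635 + r) = 9 + (-635 - r) = -626 - r)
P(M) = 2*M/(969 + M) (P(M) = (2*M)/(969 + M) = 2*M/(969 + M))
√(P(1003) + k(-1961, -458)) = √(2*1003/(969 + 1003) + (-626 - 1*(-458))) = √(2*1003/1972 + (-626 + 458)) = √(2*1003*(1/1972) - 168) = √(59/58 - 168) = √(-9685/58) = I*√561730/58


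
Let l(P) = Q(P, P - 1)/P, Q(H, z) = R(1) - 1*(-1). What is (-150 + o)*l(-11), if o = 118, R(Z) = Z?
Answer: 64/11 ≈ 5.8182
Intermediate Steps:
Q(H, z) = 2 (Q(H, z) = 1 - 1*(-1) = 1 + 1 = 2)
l(P) = 2/P
(-150 + o)*l(-11) = (-150 + 118)*(2/(-11)) = -64*(-1)/11 = -32*(-2/11) = 64/11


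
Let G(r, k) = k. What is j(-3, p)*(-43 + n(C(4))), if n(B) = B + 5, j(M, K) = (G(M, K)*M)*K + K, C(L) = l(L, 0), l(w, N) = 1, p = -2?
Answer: 518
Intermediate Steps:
C(L) = 1
j(M, K) = K + M*K**2 (j(M, K) = (K*M)*K + K = M*K**2 + K = K + M*K**2)
n(B) = 5 + B
j(-3, p)*(-43 + n(C(4))) = (-2*(1 - 2*(-3)))*(-43 + (5 + 1)) = (-2*(1 + 6))*(-43 + 6) = -2*7*(-37) = -14*(-37) = 518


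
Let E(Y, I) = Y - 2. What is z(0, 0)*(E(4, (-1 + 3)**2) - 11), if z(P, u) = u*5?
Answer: 0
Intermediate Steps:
E(Y, I) = -2 + Y
z(P, u) = 5*u
z(0, 0)*(E(4, (-1 + 3)**2) - 11) = (5*0)*((-2 + 4) - 11) = 0*(2 - 11) = 0*(-9) = 0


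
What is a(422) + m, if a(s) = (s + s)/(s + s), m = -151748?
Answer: -151747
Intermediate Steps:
a(s) = 1 (a(s) = (2*s)/((2*s)) = (2*s)*(1/(2*s)) = 1)
a(422) + m = 1 - 151748 = -151747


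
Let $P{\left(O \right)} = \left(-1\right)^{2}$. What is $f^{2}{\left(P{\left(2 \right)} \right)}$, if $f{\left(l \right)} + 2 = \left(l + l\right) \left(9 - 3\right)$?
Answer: $100$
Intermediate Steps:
$P{\left(O \right)} = 1$
$f{\left(l \right)} = -2 + 12 l$ ($f{\left(l \right)} = -2 + \left(l + l\right) \left(9 - 3\right) = -2 + 2 l 6 = -2 + 12 l$)
$f^{2}{\left(P{\left(2 \right)} \right)} = \left(-2 + 12 \cdot 1\right)^{2} = \left(-2 + 12\right)^{2} = 10^{2} = 100$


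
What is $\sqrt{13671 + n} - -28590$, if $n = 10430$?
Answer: $28590 + \sqrt{24101} \approx 28745.0$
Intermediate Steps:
$\sqrt{13671 + n} - -28590 = \sqrt{13671 + 10430} - -28590 = \sqrt{24101} + 28590 = 28590 + \sqrt{24101}$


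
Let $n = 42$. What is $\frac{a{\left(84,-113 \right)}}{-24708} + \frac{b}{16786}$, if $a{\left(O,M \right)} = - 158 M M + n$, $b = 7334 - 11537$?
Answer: $\frac{8440308959}{103687122} \approx 81.402$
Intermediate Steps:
$b = -4203$
$a{\left(O,M \right)} = 42 - 158 M^{2}$ ($a{\left(O,M \right)} = - 158 M M + 42 = - 158 M^{2} + 42 = 42 - 158 M^{2}$)
$\frac{a{\left(84,-113 \right)}}{-24708} + \frac{b}{16786} = \frac{42 - 158 \left(-113\right)^{2}}{-24708} - \frac{4203}{16786} = \left(42 - 2017502\right) \left(- \frac{1}{24708}\right) - \frac{4203}{16786} = \left(-2017460\right) \left(- \frac{1}{24708}\right) - \frac{4203}{16786} = \frac{504365}{6177} - \frac{4203}{16786} = \frac{8440308959}{103687122}$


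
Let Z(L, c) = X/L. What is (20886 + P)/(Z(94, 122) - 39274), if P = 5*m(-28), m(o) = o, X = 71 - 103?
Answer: -487531/922947 ≈ -0.52823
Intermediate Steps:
X = -32
Z(L, c) = -32/L
P = -140 (P = 5*(-28) = -140)
(20886 + P)/(Z(94, 122) - 39274) = (20886 - 140)/(-32/94 - 39274) = 20746/(-32*1/94 - 39274) = 20746/(-16/47 - 39274) = 20746/(-1845894/47) = 20746*(-47/1845894) = -487531/922947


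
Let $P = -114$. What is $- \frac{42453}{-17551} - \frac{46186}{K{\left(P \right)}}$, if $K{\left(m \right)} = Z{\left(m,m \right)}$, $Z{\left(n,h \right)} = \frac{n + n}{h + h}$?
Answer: $- \frac{810568033}{17551} \approx -46184.0$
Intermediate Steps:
$Z{\left(n,h \right)} = \frac{n}{h}$ ($Z{\left(n,h \right)} = \frac{2 n}{2 h} = 2 n \frac{1}{2 h} = \frac{n}{h}$)
$K{\left(m \right)} = 1$ ($K{\left(m \right)} = \frac{m}{m} = 1$)
$- \frac{42453}{-17551} - \frac{46186}{K{\left(P \right)}} = - \frac{42453}{-17551} - \frac{46186}{1} = \left(-42453\right) \left(- \frac{1}{17551}\right) - 46186 = \frac{42453}{17551} - 46186 = - \frac{810568033}{17551}$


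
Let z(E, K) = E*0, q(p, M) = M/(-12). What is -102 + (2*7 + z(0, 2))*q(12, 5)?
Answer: -647/6 ≈ -107.83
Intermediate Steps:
q(p, M) = -M/12 (q(p, M) = M*(-1/12) = -M/12)
z(E, K) = 0
-102 + (2*7 + z(0, 2))*q(12, 5) = -102 + (2*7 + 0)*(-1/12*5) = -102 + (14 + 0)*(-5/12) = -102 + 14*(-5/12) = -102 - 35/6 = -647/6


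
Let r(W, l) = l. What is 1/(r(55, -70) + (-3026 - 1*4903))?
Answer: -1/7999 ≈ -0.00012502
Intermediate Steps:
1/(r(55, -70) + (-3026 - 1*4903)) = 1/(-70 + (-3026 - 1*4903)) = 1/(-70 + (-3026 - 4903)) = 1/(-70 - 7929) = 1/(-7999) = -1/7999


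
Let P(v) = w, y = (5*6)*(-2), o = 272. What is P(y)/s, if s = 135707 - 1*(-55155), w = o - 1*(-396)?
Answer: 334/95431 ≈ 0.0034999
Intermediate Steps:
y = -60 (y = 30*(-2) = -60)
w = 668 (w = 272 - 1*(-396) = 272 + 396 = 668)
P(v) = 668
s = 190862 (s = 135707 + 55155 = 190862)
P(y)/s = 668/190862 = 668*(1/190862) = 334/95431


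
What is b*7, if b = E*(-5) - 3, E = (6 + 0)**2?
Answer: -1281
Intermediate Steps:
E = 36 (E = 6**2 = 36)
b = -183 (b = 36*(-5) - 3 = -180 - 3 = -183)
b*7 = -183*7 = -1281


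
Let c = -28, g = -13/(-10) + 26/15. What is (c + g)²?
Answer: 561001/900 ≈ 623.33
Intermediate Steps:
g = 91/30 (g = -13*(-⅒) + 26*(1/15) = 13/10 + 26/15 = 91/30 ≈ 3.0333)
(c + g)² = (-28 + 91/30)² = (-749/30)² = 561001/900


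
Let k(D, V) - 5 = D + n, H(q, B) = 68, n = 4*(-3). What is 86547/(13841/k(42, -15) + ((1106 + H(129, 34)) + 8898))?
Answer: 3029145/366361 ≈ 8.2682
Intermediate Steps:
n = -12
k(D, V) = -7 + D (k(D, V) = 5 + (D - 12) = 5 + (-12 + D) = -7 + D)
86547/(13841/k(42, -15) + ((1106 + H(129, 34)) + 8898)) = 86547/(13841/(-7 + 42) + ((1106 + 68) + 8898)) = 86547/(13841/35 + (1174 + 8898)) = 86547/(13841*(1/35) + 10072) = 86547/(13841/35 + 10072) = 86547/(366361/35) = 86547*(35/366361) = 3029145/366361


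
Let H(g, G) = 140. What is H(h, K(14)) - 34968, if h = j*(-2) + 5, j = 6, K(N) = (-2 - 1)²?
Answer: -34828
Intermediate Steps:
K(N) = 9 (K(N) = (-3)² = 9)
h = -7 (h = 6*(-2) + 5 = -12 + 5 = -7)
H(h, K(14)) - 34968 = 140 - 34968 = -34828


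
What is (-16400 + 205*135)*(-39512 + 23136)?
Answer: -184639400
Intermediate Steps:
(-16400 + 205*135)*(-39512 + 23136) = (-16400 + 27675)*(-16376) = 11275*(-16376) = -184639400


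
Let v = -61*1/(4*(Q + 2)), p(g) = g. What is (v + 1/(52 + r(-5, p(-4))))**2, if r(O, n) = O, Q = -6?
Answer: 8311689/565504 ≈ 14.698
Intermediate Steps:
v = 61/16 (v = -61*1/(4*(-6 + 2)) = -61/((-4*4)) = -61/(-16) = -61*(-1/16) = 61/16 ≈ 3.8125)
(v + 1/(52 + r(-5, p(-4))))**2 = (61/16 + 1/(52 - 5))**2 = (61/16 + 1/47)**2 = (2883/752)**2 = 8311689/565504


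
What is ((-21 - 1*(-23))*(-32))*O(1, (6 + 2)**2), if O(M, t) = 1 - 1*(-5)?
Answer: -384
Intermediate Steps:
O(M, t) = 6 (O(M, t) = 1 + 5 = 6)
((-21 - 1*(-23))*(-32))*O(1, (6 + 2)**2) = ((-21 - 1*(-23))*(-32))*6 = ((-21 + 23)*(-32))*6 = (2*(-32))*6 = -64*6 = -384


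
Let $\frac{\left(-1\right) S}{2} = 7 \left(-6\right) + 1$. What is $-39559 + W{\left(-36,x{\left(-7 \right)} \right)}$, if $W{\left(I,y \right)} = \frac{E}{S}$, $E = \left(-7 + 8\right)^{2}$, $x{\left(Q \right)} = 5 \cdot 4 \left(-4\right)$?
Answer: $- \frac{3243837}{82} \approx -39559.0$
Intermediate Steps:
$x{\left(Q \right)} = -80$ ($x{\left(Q \right)} = 20 \left(-4\right) = -80$)
$S = 82$ ($S = - 2 \left(7 \left(-6\right) + 1\right) = - 2 \left(-42 + 1\right) = \left(-2\right) \left(-41\right) = 82$)
$E = 1$ ($E = 1^{2} = 1$)
$W{\left(I,y \right)} = \frac{1}{82}$ ($W{\left(I,y \right)} = 1 \cdot \frac{1}{82} = \frac{1}{82}$)
$-39559 + W{\left(-36,x{\left(-7 \right)} \right)} = -39559 + \frac{1}{82} = - \frac{3243837}{82}$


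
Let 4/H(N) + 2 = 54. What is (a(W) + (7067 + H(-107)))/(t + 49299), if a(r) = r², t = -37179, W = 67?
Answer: 150229/157560 ≈ 0.95347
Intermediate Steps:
H(N) = 1/13 (H(N) = 4/(-2 + 54) = 4/52 = 4*(1/52) = 1/13)
(a(W) + (7067 + H(-107)))/(t + 49299) = (67² + (7067 + 1/13))/(-37179 + 49299) = (4489 + 91872/13)/12120 = (150229/13)*(1/12120) = 150229/157560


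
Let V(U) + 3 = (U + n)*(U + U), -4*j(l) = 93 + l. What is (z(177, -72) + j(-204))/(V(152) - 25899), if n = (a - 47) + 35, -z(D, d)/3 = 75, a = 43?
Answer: -263/39640 ≈ -0.0066347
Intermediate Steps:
j(l) = -93/4 - l/4 (j(l) = -(93 + l)/4 = -93/4 - l/4)
z(D, d) = -225 (z(D, d) = -3*75 = -225)
n = 31 (n = (43 - 47) + 35 = -4 + 35 = 31)
V(U) = -3 + 2*U*(31 + U) (V(U) = -3 + (U + 31)*(U + U) = -3 + (31 + U)*(2*U) = -3 + 2*U*(31 + U))
(z(177, -72) + j(-204))/(V(152) - 25899) = (-225 + (-93/4 - ¼*(-204)))/((-3 + 2*152² + 62*152) - 25899) = (-225 + (-93/4 + 51))/((-3 + 2*23104 + 9424) - 25899) = (-225 + 111/4)/((-3 + 46208 + 9424) - 25899) = -789/(4*(55629 - 25899)) = -789/4/29730 = -789/4*1/29730 = -263/39640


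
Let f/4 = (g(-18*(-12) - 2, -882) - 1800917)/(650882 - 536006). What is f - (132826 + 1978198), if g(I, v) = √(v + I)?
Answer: -60628299173/28719 + 2*I*√167/28719 ≈ -2.1111e+6 + 0.00089995*I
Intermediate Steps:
g(I, v) = √(I + v)
f = -1800917/28719 + 2*I*√167/28719 (f = 4*((√((-18*(-12) - 2) - 882) - 1800917)/(650882 - 536006)) = 4*((√((216 - 2) - 882) - 1800917)/114876) = 4*((√(214 - 882) - 1800917)*(1/114876)) = 4*((√(-668) - 1800917)*(1/114876)) = 4*((2*I*√167 - 1800917)*(1/114876)) = 4*((-1800917 + 2*I*√167)*(1/114876)) = 4*(-1800917/114876 + I*√167/57438) = -1800917/28719 + 2*I*√167/28719 ≈ -62.708 + 0.00089995*I)
f - (132826 + 1978198) = (-1800917/28719 + 2*I*√167/28719) - (132826 + 1978198) = (-1800917/28719 + 2*I*√167/28719) - 1*2111024 = (-1800917/28719 + 2*I*√167/28719) - 2111024 = -60628299173/28719 + 2*I*√167/28719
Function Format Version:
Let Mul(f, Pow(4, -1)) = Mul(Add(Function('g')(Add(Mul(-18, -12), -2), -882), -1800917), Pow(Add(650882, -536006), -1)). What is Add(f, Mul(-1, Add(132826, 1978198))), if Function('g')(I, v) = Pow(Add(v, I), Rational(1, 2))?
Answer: Add(Rational(-60628299173, 28719), Mul(Rational(2, 28719), I, Pow(167, Rational(1, 2)))) ≈ Add(-2.1111e+6, Mul(0.00089995, I))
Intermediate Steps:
Function('g')(I, v) = Pow(Add(I, v), Rational(1, 2))
f = Add(Rational(-1800917, 28719), Mul(Rational(2, 28719), I, Pow(167, Rational(1, 2)))) (f = Mul(4, Mul(Add(Pow(Add(Add(Mul(-18, -12), -2), -882), Rational(1, 2)), -1800917), Pow(Add(650882, -536006), -1))) = Mul(4, Mul(Add(Pow(Add(Add(216, -2), -882), Rational(1, 2)), -1800917), Pow(114876, -1))) = Mul(4, Mul(Add(Pow(Add(214, -882), Rational(1, 2)), -1800917), Rational(1, 114876))) = Mul(4, Mul(Add(Pow(-668, Rational(1, 2)), -1800917), Rational(1, 114876))) = Mul(4, Mul(Add(Mul(2, I, Pow(167, Rational(1, 2))), -1800917), Rational(1, 114876))) = Mul(4, Mul(Add(-1800917, Mul(2, I, Pow(167, Rational(1, 2)))), Rational(1, 114876))) = Mul(4, Add(Rational(-1800917, 114876), Mul(Rational(1, 57438), I, Pow(167, Rational(1, 2))))) = Add(Rational(-1800917, 28719), Mul(Rational(2, 28719), I, Pow(167, Rational(1, 2)))) ≈ Add(-62.708, Mul(0.00089995, I)))
Add(f, Mul(-1, Add(132826, 1978198))) = Add(Add(Rational(-1800917, 28719), Mul(Rational(2, 28719), I, Pow(167, Rational(1, 2)))), Mul(-1, Add(132826, 1978198))) = Add(Add(Rational(-1800917, 28719), Mul(Rational(2, 28719), I, Pow(167, Rational(1, 2)))), Mul(-1, 2111024)) = Add(Add(Rational(-1800917, 28719), Mul(Rational(2, 28719), I, Pow(167, Rational(1, 2)))), -2111024) = Add(Rational(-60628299173, 28719), Mul(Rational(2, 28719), I, Pow(167, Rational(1, 2))))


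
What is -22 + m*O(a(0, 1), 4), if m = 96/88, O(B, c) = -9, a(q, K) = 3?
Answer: -350/11 ≈ -31.818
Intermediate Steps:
m = 12/11 (m = 96*(1/88) = 12/11 ≈ 1.0909)
-22 + m*O(a(0, 1), 4) = -22 + (12/11)*(-9) = -22 - 108/11 = -350/11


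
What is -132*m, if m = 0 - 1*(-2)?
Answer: -264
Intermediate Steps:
m = 2 (m = 0 + 2 = 2)
-132*m = -132*2 = -264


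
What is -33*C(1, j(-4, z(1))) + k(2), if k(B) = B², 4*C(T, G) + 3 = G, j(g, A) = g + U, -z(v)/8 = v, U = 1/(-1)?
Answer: 70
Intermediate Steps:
U = -1
z(v) = -8*v
j(g, A) = -1 + g (j(g, A) = g - 1 = -1 + g)
C(T, G) = -¾ + G/4
-33*C(1, j(-4, z(1))) + k(2) = -33*(-¾ + (-1 - 4)/4) + 2² = -33*(-¾ + (¼)*(-5)) + 4 = -33*(-¾ - 5/4) + 4 = -33*(-2) + 4 = 66 + 4 = 70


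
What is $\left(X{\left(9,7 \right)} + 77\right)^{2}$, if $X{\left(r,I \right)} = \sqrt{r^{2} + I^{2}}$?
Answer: $\left(77 + \sqrt{130}\right)^{2} \approx 7814.9$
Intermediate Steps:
$X{\left(r,I \right)} = \sqrt{I^{2} + r^{2}}$
$\left(X{\left(9,7 \right)} + 77\right)^{2} = \left(\sqrt{7^{2} + 9^{2}} + 77\right)^{2} = \left(\sqrt{49 + 81} + 77\right)^{2} = \left(\sqrt{130} + 77\right)^{2} = \left(77 + \sqrt{130}\right)^{2}$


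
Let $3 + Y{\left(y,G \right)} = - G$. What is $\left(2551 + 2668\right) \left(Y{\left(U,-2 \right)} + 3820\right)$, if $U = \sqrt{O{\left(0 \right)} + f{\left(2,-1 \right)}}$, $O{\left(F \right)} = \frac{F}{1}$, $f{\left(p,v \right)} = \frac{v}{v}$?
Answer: $19931361$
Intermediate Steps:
$f{\left(p,v \right)} = 1$
$O{\left(F \right)} = F$ ($O{\left(F \right)} = F 1 = F$)
$U = 1$ ($U = \sqrt{0 + 1} = \sqrt{1} = 1$)
$Y{\left(y,G \right)} = -3 - G$
$\left(2551 + 2668\right) \left(Y{\left(U,-2 \right)} + 3820\right) = \left(2551 + 2668\right) \left(\left(-3 - -2\right) + 3820\right) = 5219 \left(\left(-3 + 2\right) + 3820\right) = 5219 \left(-1 + 3820\right) = 5219 \cdot 3819 = 19931361$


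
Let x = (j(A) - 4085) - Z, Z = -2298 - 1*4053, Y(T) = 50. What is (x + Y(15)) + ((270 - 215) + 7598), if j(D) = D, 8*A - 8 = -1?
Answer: 79759/8 ≈ 9969.9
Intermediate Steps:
A = 7/8 (A = 1 + (1/8)*(-1) = 1 - 1/8 = 7/8 ≈ 0.87500)
Z = -6351 (Z = -2298 - 4053 = -6351)
x = 18135/8 (x = (7/8 - 4085) - 1*(-6351) = -32673/8 + 6351 = 18135/8 ≈ 2266.9)
(x + Y(15)) + ((270 - 215) + 7598) = (18135/8 + 50) + ((270 - 215) + 7598) = 18535/8 + (55 + 7598) = 18535/8 + 7653 = 79759/8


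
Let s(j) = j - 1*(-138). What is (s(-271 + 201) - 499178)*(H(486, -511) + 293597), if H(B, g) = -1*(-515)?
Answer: -146794240320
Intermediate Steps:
H(B, g) = 515
s(j) = 138 + j (s(j) = j + 138 = 138 + j)
(s(-271 + 201) - 499178)*(H(486, -511) + 293597) = ((138 + (-271 + 201)) - 499178)*(515 + 293597) = ((138 - 70) - 499178)*294112 = (68 - 499178)*294112 = -499110*294112 = -146794240320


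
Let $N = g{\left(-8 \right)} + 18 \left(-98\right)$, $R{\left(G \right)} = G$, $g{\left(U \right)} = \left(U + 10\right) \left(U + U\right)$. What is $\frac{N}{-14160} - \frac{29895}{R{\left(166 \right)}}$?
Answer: $- \frac{52876883}{293820} \approx -179.96$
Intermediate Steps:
$g{\left(U \right)} = 2 U \left(10 + U\right)$ ($g{\left(U \right)} = \left(10 + U\right) 2 U = 2 U \left(10 + U\right)$)
$N = -1796$ ($N = 2 \left(-8\right) \left(10 - 8\right) + 18 \left(-98\right) = 2 \left(-8\right) 2 - 1764 = -32 - 1764 = -1796$)
$\frac{N}{-14160} - \frac{29895}{R{\left(166 \right)}} = - \frac{1796}{-14160} - \frac{29895}{166} = \left(-1796\right) \left(- \frac{1}{14160}\right) - \frac{29895}{166} = \frac{449}{3540} - \frac{29895}{166} = - \frac{52876883}{293820}$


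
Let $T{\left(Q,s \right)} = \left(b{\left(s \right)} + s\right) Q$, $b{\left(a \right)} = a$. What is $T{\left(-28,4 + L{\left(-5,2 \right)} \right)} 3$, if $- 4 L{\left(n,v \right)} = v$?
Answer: $-588$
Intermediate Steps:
$L{\left(n,v \right)} = - \frac{v}{4}$
$T{\left(Q,s \right)} = 2 Q s$ ($T{\left(Q,s \right)} = \left(s + s\right) Q = 2 s Q = 2 Q s$)
$T{\left(-28,4 + L{\left(-5,2 \right)} \right)} 3 = 2 \left(-28\right) \left(4 - \frac{1}{2}\right) 3 = 2 \left(-28\right) \frac{7}{2} \cdot 3 = \left(-196\right) 3 = -588$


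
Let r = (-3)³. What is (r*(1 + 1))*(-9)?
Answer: 486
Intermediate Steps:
r = -27
(r*(1 + 1))*(-9) = -27*(1 + 1)*(-9) = -27*2*(-9) = -54*(-9) = 486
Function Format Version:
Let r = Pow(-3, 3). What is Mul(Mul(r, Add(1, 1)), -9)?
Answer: 486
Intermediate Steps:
r = -27
Mul(Mul(r, Add(1, 1)), -9) = Mul(Mul(-27, Add(1, 1)), -9) = Mul(Mul(-27, 2), -9) = Mul(-54, -9) = 486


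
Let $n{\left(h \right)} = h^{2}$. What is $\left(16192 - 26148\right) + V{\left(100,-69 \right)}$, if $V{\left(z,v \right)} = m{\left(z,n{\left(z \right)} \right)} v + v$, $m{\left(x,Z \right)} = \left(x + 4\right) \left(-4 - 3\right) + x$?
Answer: $33307$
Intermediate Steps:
$m{\left(x,Z \right)} = -28 - 6 x$ ($m{\left(x,Z \right)} = \left(4 + x\right) \left(-7\right) + x = \left(-28 - 7 x\right) + x = -28 - 6 x$)
$V{\left(z,v \right)} = v + v \left(-28 - 6 z\right)$ ($V{\left(z,v \right)} = \left(-28 - 6 z\right) v + v = v \left(-28 - 6 z\right) + v = v + v \left(-28 - 6 z\right)$)
$\left(16192 - 26148\right) + V{\left(100,-69 \right)} = \left(16192 - 26148\right) - - 207 \left(9 + 2 \cdot 100\right) = -9956 - - 207 \left(9 + 200\right) = -9956 - \left(-207\right) 209 = -9956 + 43263 = 33307$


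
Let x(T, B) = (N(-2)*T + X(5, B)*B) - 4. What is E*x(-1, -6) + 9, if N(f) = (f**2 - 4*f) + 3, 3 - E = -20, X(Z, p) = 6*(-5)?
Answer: 3712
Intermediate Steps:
X(Z, p) = -30
E = 23 (E = 3 - 1*(-20) = 3 + 20 = 23)
N(f) = 3 + f**2 - 4*f
x(T, B) = -4 - 30*B + 15*T (x(T, B) = ((3 + (-2)**2 - 4*(-2))*T - 30*B) - 4 = ((3 + 4 + 8)*T - 30*B) - 4 = (15*T - 30*B) - 4 = (-30*B + 15*T) - 4 = -4 - 30*B + 15*T)
E*x(-1, -6) + 9 = 23*(-4 - 30*(-6) + 15*(-1)) + 9 = 23*(-4 + 180 - 15) + 9 = 23*161 + 9 = 3703 + 9 = 3712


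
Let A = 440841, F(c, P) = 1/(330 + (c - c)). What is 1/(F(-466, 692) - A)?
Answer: -330/145477529 ≈ -2.2684e-6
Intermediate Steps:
F(c, P) = 1/330 (F(c, P) = 1/(330 + 0) = 1/330)
1/(F(-466, 692) - A) = 1/(1/330 - 1*440841) = 1/(1/330 - 440841) = 1/(-145477529/330) = -330/145477529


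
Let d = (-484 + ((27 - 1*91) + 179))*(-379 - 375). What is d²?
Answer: 77409707076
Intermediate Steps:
d = 278226 (d = (-484 + ((27 - 91) + 179))*(-754) = (-484 + (-64 + 179))*(-754) = (-484 + 115)*(-754) = -369*(-754) = 278226)
d² = 278226² = 77409707076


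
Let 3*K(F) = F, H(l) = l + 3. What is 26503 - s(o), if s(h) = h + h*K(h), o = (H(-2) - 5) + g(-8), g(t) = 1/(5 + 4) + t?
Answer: 6431669/243 ≈ 26468.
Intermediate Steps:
H(l) = 3 + l
K(F) = F/3
g(t) = ⅑ + t (g(t) = 1/9 + t = ⅑ + t)
o = -107/9 (o = ((3 - 2) - 5) + (⅑ - 8) = (1 - 5) - 71/9 = -4 - 71/9 = -107/9 ≈ -11.889)
s(h) = h + h²/3 (s(h) = h + h*(h/3) = h + h²/3)
26503 - s(o) = 26503 - (-107)*(3 - 107/9)/(3*9) = 26503 - (-107)*(-80)/(3*9*9) = 26503 - 1*8560/243 = 26503 - 8560/243 = 6431669/243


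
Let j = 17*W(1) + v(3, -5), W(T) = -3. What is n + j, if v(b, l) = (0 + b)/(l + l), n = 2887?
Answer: 28357/10 ≈ 2835.7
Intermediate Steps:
v(b, l) = b/(2*l) (v(b, l) = b/((2*l)) = b*(1/(2*l)) = b/(2*l))
j = -513/10 (j = 17*(-3) + (½)*3/(-5) = -51 + (½)*3*(-⅕) = -51 - 3/10 = -513/10 ≈ -51.300)
n + j = 2887 - 513/10 = 28357/10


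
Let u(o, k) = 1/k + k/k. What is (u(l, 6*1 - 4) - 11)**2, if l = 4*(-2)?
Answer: 361/4 ≈ 90.250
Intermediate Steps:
l = -8
u(o, k) = 1 + 1/k (u(o, k) = 1/k + 1 = 1 + 1/k)
(u(l, 6*1 - 4) - 11)**2 = ((1 + (6*1 - 4))/(6*1 - 4) - 11)**2 = ((1 + (6 - 4))/(6 - 4) - 11)**2 = ((1 + 2)/2 - 11)**2 = ((1/2)*3 - 11)**2 = (3/2 - 11)**2 = (-19/2)**2 = 361/4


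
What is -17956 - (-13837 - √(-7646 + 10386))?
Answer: -4119 + 2*√685 ≈ -4066.7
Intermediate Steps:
-17956 - (-13837 - √(-7646 + 10386)) = -17956 - (-13837 - √2740) = -17956 - (-13837 - 2*√685) = -17956 + (13837 + 2*√685) = -4119 + 2*√685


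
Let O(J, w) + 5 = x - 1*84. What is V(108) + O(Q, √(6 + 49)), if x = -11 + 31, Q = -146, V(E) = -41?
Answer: -110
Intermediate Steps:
x = 20
O(J, w) = -69 (O(J, w) = -5 + (20 - 1*84) = -5 + (20 - 84) = -5 - 64 = -69)
V(108) + O(Q, √(6 + 49)) = -41 - 69 = -110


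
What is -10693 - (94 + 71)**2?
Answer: -37918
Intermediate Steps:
-10693 - (94 + 71)**2 = -10693 - 1*165**2 = -10693 - 1*27225 = -10693 - 27225 = -37918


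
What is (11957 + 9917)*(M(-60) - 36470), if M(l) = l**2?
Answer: -718998380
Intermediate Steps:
(11957 + 9917)*(M(-60) - 36470) = (11957 + 9917)*((-60)**2 - 36470) = 21874*(3600 - 36470) = 21874*(-32870) = -718998380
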